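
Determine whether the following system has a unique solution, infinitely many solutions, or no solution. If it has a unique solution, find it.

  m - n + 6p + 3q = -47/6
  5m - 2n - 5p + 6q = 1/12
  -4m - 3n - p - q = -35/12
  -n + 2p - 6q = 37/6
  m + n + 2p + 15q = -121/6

Row-reduce the augmented matrix:
R2 ← R2 − 5·R1.
R3 ← R3 + 4·R1.
R5 ← R5 − 1·R1.
R2 ← R2 / (3).
R1 ← R1 + 1·R2.
R3 ← R3 + 7·R2.
R4 ← R4 + 1·R2.
R5 ← R5 − 2·R2.
R3 ← R3 / (-176/3).
R1 ← R1 + 17/3·R3.
R2 ← R2 + 35/3·R3.
R4 ← R4 + 29/3·R3.
R5 ← R5 − 58/3·R3.
R4 ← R4 / (-647/88).
R1 ← R1 − 85/88·R4.
R2 ← R2 + 89/88·R4.
R3 ← R3 − 15/88·R4.
R5 ← R5 − 647/44·R4.
R5 reduces to 0 = 0, so the extra equation is consistent.
Reading off the reduced rows gives m = 1, n = 1/3, p = -3/4, q = -4/3.

m = 1, n = 1/3, p = -3/4, q = -4/3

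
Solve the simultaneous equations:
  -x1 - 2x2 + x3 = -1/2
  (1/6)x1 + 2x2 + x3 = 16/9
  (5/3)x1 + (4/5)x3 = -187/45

Row-reduce the augmented matrix:
R1 ← R1 / (-1).
R2 ← R2 − 1/6·R1.
R3 ← R3 − 5/3·R1.
R2 ← R2 / (5/3).
R1 ← R1 − 2·R2.
R3 ← R3 + 10/3·R2.
R3 ← R3 / (24/5).
R1 ← R1 + 12/5·R3.
R2 ← R2 − 7/10·R3.
Reading off the reduced rows gives x1 = -7/3, x2 = 5/4, x3 = -1/3.

x1 = -7/3, x2 = 5/4, x3 = -1/3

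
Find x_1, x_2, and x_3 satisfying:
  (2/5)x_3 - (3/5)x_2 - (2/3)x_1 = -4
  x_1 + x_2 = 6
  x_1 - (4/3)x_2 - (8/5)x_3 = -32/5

x_1 = 0, x_2 = 6, x_3 = -1

Row-reduce the augmented matrix:
R1 ← R1 / (-2/3).
R2 ← R2 − 1·R1.
R3 ← R3 − 1·R1.
R2 ← R2 / (1/10).
R1 ← R1 − 9/10·R2.
R3 ← R3 + 67/30·R2.
R3 ← R3 / (62/5).
R1 ← R1 + 6·R3.
R2 ← R2 − 6·R3.
Reading off the reduced rows gives x_1 = 0, x_2 = 6, x_3 = -1.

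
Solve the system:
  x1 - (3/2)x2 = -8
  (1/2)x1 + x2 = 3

x1 = -2, x2 = 4

Row-reduce the augmented matrix:
R2 ← R2 − 1/2·R1.
R2 ← R2 / (7/4).
R1 ← R1 + 3/2·R2.
Reading off the reduced rows gives x1 = -2, x2 = 4.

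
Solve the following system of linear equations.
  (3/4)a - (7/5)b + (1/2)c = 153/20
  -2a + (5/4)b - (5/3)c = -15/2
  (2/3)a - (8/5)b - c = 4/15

a = -5, b = -6, c = 6

Row-reduce the augmented matrix:
R1 ← R1 / (3/4).
R2 ← R2 + 2·R1.
R3 ← R3 − 2/3·R1.
R2 ← R2 / (-149/60).
R1 ← R1 + 28/15·R2.
R3 ← R3 + 16/45·R2.
R3 ← R3 / (-1873/1341).
R1 ← R1 − 410/447·R3.
R2 ← R2 − 20/149·R3.
Reading off the reduced rows gives a = -5, b = -6, c = 6.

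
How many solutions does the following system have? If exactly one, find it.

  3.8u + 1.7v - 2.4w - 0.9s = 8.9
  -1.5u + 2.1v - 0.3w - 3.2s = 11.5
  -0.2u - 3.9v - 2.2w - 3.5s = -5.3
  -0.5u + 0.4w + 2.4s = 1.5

u = -3, v = 4, w = -6, s = 1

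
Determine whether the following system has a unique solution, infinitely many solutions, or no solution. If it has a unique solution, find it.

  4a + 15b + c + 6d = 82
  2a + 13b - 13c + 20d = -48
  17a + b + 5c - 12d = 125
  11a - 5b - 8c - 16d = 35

Row-reduce the augmented matrix:
R1 ← R1 / (4).
R2 ← R2 − 2·R1.
R3 ← R3 − 17·R1.
R4 ← R4 − 11·R1.
R2 ← R2 / (11/2).
R1 ← R1 − 15/4·R2.
R3 ← R3 + 251/4·R2.
R4 ← R4 + 185/4·R2.
R3 ← R3 / (-1686/11).
R1 ← R1 − 104/11·R3.
R2 ← R2 + 27/11·R3.
R4 ← R4 + 1367/11·R3.
R4 ← R4 / (-27647/1686).
R1 ← R1 + 371/843·R4.
R2 ← R2 − 329/562·R4.
R3 ← R3 + 1721/1686·R4.
Reading off the reduced rows gives a = 3, b = 6, c = 4, d = -4.

a = 3, b = 6, c = 4, d = -4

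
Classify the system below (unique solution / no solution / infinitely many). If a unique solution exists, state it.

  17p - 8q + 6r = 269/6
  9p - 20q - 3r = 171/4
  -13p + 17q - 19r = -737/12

p = 5/3, q = -3/2, r = 3/4

Row-reduce the augmented matrix:
R1 ← R1 / (17).
R2 ← R2 − 9·R1.
R3 ← R3 + 13·R1.
R2 ← R2 / (-268/17).
R1 ← R1 + 8/17·R2.
R3 ← R3 − 185/17·R2.
R3 ← R3 / (-5005/268).
R1 ← R1 − 36/67·R3.
R2 ← R2 − 105/268·R3.
Reading off the reduced rows gives p = 5/3, q = -3/2, r = 3/4.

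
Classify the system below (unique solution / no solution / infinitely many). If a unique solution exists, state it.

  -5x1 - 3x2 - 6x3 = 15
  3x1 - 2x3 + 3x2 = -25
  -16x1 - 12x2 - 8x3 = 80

Row-reduce:
R1 ← R1 / (-5).
R2 ← R2 − 3·R1.
R3 ← R3 + 16·R1.
R2 ← R2 / (6/5).
R1 ← R1 − 3/5·R2.
R3 ← R3 + 12/5·R2.
Rank is 2 with 3 unknowns, leaving x3 free.

infinitely many solutions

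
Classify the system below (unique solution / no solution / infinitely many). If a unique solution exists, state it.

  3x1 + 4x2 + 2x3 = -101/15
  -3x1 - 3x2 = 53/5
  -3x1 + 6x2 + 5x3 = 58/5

Row-reduce the augmented matrix:
R1 ← R1 / (3).
R2 ← R2 + 3·R1.
R3 ← R3 + 3·R1.
R1 ← R1 − 4/3·R2.
R3 ← R3 − 10·R2.
R3 ← R3 / (-13).
R1 ← R1 + 2·R3.
R2 ← R2 − 2·R3.
Reading off the reduced rows gives x1 = -11/5, x2 = -4/3, x3 = 13/5.

x1 = -11/5, x2 = -4/3, x3 = 13/5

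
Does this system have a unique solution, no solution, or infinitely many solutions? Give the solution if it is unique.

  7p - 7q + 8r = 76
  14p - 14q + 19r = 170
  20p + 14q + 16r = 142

Row-reduce the augmented matrix:
R1 ← R1 / (7).
R2 ← R2 − 14·R1.
R3 ← R3 − 20·R1.
Swap R2 and R3.
R2 ← R2 / (34).
R1 ← R1 + 1·R2.
R3 ← R3 / (3).
R1 ← R1 − 16/17·R3.
R2 ← R2 + 24/119·R3.
Reading off the reduced rows gives p = 3, q = -1, r = 6.

p = 3, q = -1, r = 6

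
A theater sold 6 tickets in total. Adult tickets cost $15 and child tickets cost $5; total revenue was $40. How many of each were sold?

adult tickets: 1, child tickets: 5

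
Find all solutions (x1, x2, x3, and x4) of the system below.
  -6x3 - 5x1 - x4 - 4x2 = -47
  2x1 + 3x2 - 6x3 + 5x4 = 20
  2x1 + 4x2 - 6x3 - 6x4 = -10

infinitely many solutions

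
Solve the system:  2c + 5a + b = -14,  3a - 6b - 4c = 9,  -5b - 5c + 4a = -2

a = -3, b = -5, c = 3

Row-reduce the augmented matrix:
R1 ← R1 / (5).
R2 ← R2 − 3·R1.
R3 ← R3 − 4·R1.
R2 ← R2 / (-33/5).
R1 ← R1 − 1/5·R2.
R3 ← R3 + 29/5·R2.
R3 ← R3 / (-67/33).
R1 ← R1 − 8/33·R3.
R2 ← R2 − 26/33·R3.
Reading off the reduced rows gives a = -3, b = -5, c = 3.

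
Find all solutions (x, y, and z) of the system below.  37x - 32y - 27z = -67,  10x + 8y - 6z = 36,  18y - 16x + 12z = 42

no solution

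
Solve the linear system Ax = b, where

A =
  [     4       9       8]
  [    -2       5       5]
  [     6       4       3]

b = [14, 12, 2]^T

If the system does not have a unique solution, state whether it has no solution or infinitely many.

Row-reduce:
R1 ← R1 / (4).
R2 ← R2 + 2·R1.
R3 ← R3 − 6·R1.
R2 ← R2 / (19/2).
R1 ← R1 − 9/4·R2.
R3 ← R3 + 19/2·R2.
Rank is 2 with 3 unknowns, leaving x_3 free.

infinitely many solutions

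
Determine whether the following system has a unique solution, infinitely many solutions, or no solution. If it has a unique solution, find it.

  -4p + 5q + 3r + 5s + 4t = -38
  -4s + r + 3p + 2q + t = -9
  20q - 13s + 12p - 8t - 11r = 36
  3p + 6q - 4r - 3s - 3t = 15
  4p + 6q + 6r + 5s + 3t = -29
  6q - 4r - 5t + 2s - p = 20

p = 2, q = -2, r = -3, s = 1, t = -4

Row-reduce the augmented matrix:
R1 ← R1 / (-4).
R2 ← R2 − 3·R1.
R3 ← R3 − 12·R1.
R4 ← R4 − 3·R1.
R5 ← R5 − 4·R1.
R6 ← R6 + 1·R1.
R2 ← R2 / (23/4).
R1 ← R1 + 5/4·R2.
R3 ← R3 − 35·R2.
R4 ← R4 − 39/4·R2.
R5 ← R5 − 11·R2.
R6 ← R6 − 19/4·R2.
R3 ← R3 / (-501/23).
R1 ← R1 + 1/23·R3.
R2 ← R2 − 13/23·R3.
R4 ← R4 + 167/23·R3.
R5 ← R5 − 64/23·R3.
R6 ← R6 + 171/23·R3.
Swap R4 and R5.
R4 ← R4 / (1825/167).
R1 ← R1 + 219/167·R4.
R2 ← R2 − 8/167·R4.
R3 ← R3 + 27/167·R4.
R6 ← R6 + 41/167·R4.
Swap R5 and R6.
R5 ← R5 / (-4439/1825).
R1 ← R1 + 12/25·R5.
R2 ← R2 − 332/1825·R5.
R3 ← R3 − 1617/1825·R5.
R4 ← R4 + 543/1825·R5.
R6 reduces to 0 = 0, so the extra equation is consistent.
Reading off the reduced rows gives p = 2, q = -2, r = -3, s = 1, t = -4.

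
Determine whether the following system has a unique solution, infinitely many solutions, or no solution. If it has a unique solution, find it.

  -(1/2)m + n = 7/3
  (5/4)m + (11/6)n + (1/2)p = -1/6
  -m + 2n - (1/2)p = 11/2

Row-reduce the augmented matrix:
R1 ← R1 / (-1/2).
R2 ← R2 − 5/4·R1.
R3 ← R3 + 1·R1.
R2 ← R2 / (13/3).
R1 ← R1 + 2·R2.
R3 ← R3 / (-1/2).
R1 ← R1 − 3/13·R3.
R2 ← R2 − 3/26·R3.
Reading off the reduced rows gives m = -5/3, n = 3/2, p = -5/3.

m = -5/3, n = 3/2, p = -5/3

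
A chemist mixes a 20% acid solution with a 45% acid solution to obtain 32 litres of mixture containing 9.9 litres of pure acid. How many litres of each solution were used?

Let a = litres of solution A, b = litres of solution B.
  a + b = 32
  (1/5)a + (9/20)b = 99/10
Row-reduce the augmented matrix:
R2 ← R2 − 1/5·R1.
R2 ← R2 / (1/4).
R1 ← R1 − 1·R2.
Reading off the reduced rows gives a = 18, b = 14.

litres of solution A: 18, litres of solution B: 14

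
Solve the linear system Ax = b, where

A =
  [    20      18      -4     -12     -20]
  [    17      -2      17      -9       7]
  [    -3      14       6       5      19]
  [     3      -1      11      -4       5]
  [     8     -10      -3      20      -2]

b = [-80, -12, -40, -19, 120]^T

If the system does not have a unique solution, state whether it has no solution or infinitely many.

Row-reduce the augmented matrix:
R1 ← R1 / (20).
R2 ← R2 − 17·R1.
R3 ← R3 + 3·R1.
R4 ← R4 − 3·R1.
R5 ← R5 − 8·R1.
R2 ← R2 / (-173/10).
R1 ← R1 − 9/10·R2.
R3 ← R3 − 167/10·R2.
R4 ← R4 + 37/10·R2.
R5 ← R5 + 86/5·R2.
R3 ← R3 / (4341/173).
R1 ← R1 − 149/173·R3.
R2 ← R2 + 204/173·R3.
R4 ← R4 − 1252/173·R3.
R5 ← R5 + 3751/173·R3.
R4 ← R4 / (-16121/4341).
R1 ← R1 + 2983/4341·R4.
R2 ← R2 − 196/1447·R4.
R3 ← R3 − 754/4341·R4.
R5 ← R5 − 118826/4341·R4.
R5 ← R5 / (-743970/16121).
R1 ← R1 − 7479/16121·R5.
R2 ← R2 − 48/329·R5.
R3 ← R3 − 18808/16121·R5.
R4 ← R4 − 36592/16121·R5.
Reading off the reduced rows gives x_1 = 2, x_2 = -4, x_3 = -2, x_4 = 3, x_5 = 1.

x_1 = 2, x_2 = -4, x_3 = -2, x_4 = 3, x_5 = 1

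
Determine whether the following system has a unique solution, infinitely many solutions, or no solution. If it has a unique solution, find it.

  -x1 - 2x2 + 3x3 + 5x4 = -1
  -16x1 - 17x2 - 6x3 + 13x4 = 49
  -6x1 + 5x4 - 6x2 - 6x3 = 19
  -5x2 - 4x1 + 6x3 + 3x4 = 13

no solution

Row-reduce:
R1 ← R1 / (-1).
R2 ← R2 + 16·R1.
R3 ← R3 + 6·R1.
R4 ← R4 + 4·R1.
R2 ← R2 / (15).
R1 ← R1 − 2·R2.
R3 ← R3 − 6·R2.
R4 ← R4 − 3·R2.
R3 ← R3 / (-12/5).
R1 ← R1 − 21/5·R3.
R2 ← R2 + 18/5·R3.
R4 ← R4 − 24/5·R3.
Row 4 reduces to 0 = 2, a contradiction. The system is inconsistent.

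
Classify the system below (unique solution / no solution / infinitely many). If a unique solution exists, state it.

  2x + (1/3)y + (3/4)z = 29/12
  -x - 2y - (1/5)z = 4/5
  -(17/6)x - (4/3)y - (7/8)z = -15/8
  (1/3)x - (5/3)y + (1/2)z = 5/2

Row-reduce:
R1 ← R1 / (2).
R2 ← R2 + 1·R1.
R3 ← R3 + 17/6·R1.
R4 ← R4 − 1/3·R1.
R2 ← R2 / (-11/6).
R1 ← R1 − 1/6·R2.
R3 ← R3 + 31/36·R2.
R4 ← R4 + 31/18·R2.
R3 ← R3 / (139/1320).
R1 ← R1 − 43/110·R3.
R2 ← R2 + 21/220·R3.
R4 ← R4 − 139/660·R3.
Row 4 reduces to 0 = -1, a contradiction. The system is inconsistent.

no solution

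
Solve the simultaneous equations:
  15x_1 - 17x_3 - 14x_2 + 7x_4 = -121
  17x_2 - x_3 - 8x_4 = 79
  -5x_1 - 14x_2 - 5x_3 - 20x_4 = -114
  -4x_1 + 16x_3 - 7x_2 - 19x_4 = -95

Row-reduce the augmented matrix:
R1 ← R1 / (15).
R3 ← R3 + 5·R1.
R4 ← R4 + 4·R1.
R2 ← R2 / (17).
R1 ← R1 + 14/15·R2.
R3 ← R3 + 56/3·R2.
R4 ← R4 + 161/15·R2.
R3 ← R3 / (-200/17).
R1 ← R1 + 101/85·R3.
R2 ← R2 + 1/17·R3.
R4 ← R4 − 921/85·R3.
R4 ← R4 / (-139637/3000).
R1 ← R1 − 2699/1000·R4.
R2 ← R2 + 203/600·R4.
R3 ← R3 − 1349/600·R4.
Reading off the reduced rows gives x_1 = -5, x_2 = 6, x_3 = -1, x_4 = 3.

x_1 = -5, x_2 = 6, x_3 = -1, x_4 = 3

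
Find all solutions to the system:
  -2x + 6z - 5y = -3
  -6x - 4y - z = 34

infinitely many solutions

Row-reduce:
R1 ← R1 / (-2).
R2 ← R2 + 6·R1.
R2 ← R2 / (11).
R1 ← R1 − 5/2·R2.
Rank is 2 with 3 unknowns, leaving z free.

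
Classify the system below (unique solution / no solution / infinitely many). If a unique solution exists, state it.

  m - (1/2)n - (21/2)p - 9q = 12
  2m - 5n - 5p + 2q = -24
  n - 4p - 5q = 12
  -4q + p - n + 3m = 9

Row-reduce:
R2 ← R2 − 2·R1.
R4 ← R4 − 3·R1.
R2 ← R2 / (-4).
R1 ← R1 + 1/2·R2.
R3 ← R3 − 1·R2.
R4 ← R4 − 1/2·R2.
Swap R3 and R4.
R3 ← R3 / (69/2).
R1 ← R1 + 25/2·R3.
R2 ← R2 + 4·R3.
Rank is 3 with 4 unknowns, leaving q free.

infinitely many solutions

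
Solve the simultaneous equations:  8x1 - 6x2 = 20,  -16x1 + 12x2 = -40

Row-reduce:
R1 ← R1 / (8).
R2 ← R2 + 16·R1.
Rank is 1 with 2 unknowns, leaving x2 free.

infinitely many solutions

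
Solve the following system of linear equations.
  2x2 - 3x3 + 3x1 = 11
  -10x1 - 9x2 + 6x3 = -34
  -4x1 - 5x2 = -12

Row-reduce:
R1 ← R1 / (3).
R2 ← R2 + 10·R1.
R3 ← R3 + 4·R1.
R2 ← R2 / (-7/3).
R1 ← R1 − 2/3·R2.
R3 ← R3 + 7/3·R2.
Rank is 2 with 3 unknowns, leaving x3 free.

infinitely many solutions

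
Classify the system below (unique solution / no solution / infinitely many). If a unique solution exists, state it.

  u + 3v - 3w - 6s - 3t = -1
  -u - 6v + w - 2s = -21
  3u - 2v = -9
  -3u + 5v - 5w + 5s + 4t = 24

infinitely many solutions

Row-reduce:
R2 ← R2 + 1·R1.
R3 ← R3 − 3·R1.
R4 ← R4 + 3·R1.
R2 ← R2 / (-3).
R1 ← R1 − 3·R2.
R3 ← R3 + 11·R2.
R4 ← R4 − 14·R2.
R3 ← R3 / (49/3).
R1 ← R1 + 5·R3.
R2 ← R2 − 2/3·R3.
R4 ← R4 + 70/3·R3.
R4 ← R4 / (121/7).
R1 ← R1 − 24/49·R4.
R2 ← R2 − 36/49·R4.
R3 ← R3 − 142/49·R4.
Rank is 4 with 5 unknowns, leaving t free.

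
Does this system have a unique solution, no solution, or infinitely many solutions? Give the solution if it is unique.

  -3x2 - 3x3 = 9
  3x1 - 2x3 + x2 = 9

Row-reduce:
Swap R1 and R2.
R1 ← R1 / (3).
R2 ← R2 / (-3).
R1 ← R1 − 1/3·R2.
Rank is 2 with 3 unknowns, leaving x3 free.

infinitely many solutions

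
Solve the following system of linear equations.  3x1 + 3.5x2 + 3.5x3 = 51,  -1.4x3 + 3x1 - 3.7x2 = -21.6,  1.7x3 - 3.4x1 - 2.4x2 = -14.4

x1 = 3, x2 = 6, x3 = 6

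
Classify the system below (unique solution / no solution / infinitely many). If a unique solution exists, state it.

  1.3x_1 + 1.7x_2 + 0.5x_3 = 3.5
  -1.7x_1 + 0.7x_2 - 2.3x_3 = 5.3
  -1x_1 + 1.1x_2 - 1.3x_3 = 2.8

x_1 = 5, x_2 = 0, x_3 = -6

Row-reduce the augmented matrix:
R1 ← R1 / (13/10).
R2 ← R2 + 17/10·R1.
R3 ← R3 + 1·R1.
R2 ← R2 / (38/13).
R1 ← R1 − 17/13·R2.
R3 ← R3 − 313/130·R2.
R3 ← R3 / (837/1900).
R1 ← R1 − 213/190·R3.
R2 ← R2 + 107/190·R3.
Reading off the reduced rows gives x_1 = 5, x_2 = 0, x_3 = -6.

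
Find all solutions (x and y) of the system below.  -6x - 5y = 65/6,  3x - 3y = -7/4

Row-reduce the augmented matrix:
R1 ← R1 / (-6).
R2 ← R2 − 3·R1.
R2 ← R2 / (-11/2).
R1 ← R1 − 5/6·R2.
Reading off the reduced rows gives x = -5/4, y = -2/3.

x = -5/4, y = -2/3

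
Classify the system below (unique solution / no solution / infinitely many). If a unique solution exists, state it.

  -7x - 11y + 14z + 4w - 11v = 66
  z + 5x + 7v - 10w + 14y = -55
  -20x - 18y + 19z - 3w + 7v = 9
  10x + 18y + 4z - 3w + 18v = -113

Row-reduce:
R1 ← R1 / (-7).
R2 ← R2 − 5·R1.
R3 ← R3 + 20·R1.
R4 ← R4 − 10·R1.
R2 ← R2 / (43/7).
R1 ← R1 − 11/7·R2.
R3 ← R3 − 94/7·R2.
R4 ← R4 − 16/7·R2.
R3 ← R3 / (-1937/43).
R1 ← R1 + 207/43·R3.
R2 ← R2 − 77/43·R3.
R4 ← R4 − 856/43·R3.
R4 ← R4 / (11421/1937).
R1 ← R1 − 2187/1937·R4.
R2 ← R2 + 2161/1937·R4.
R3 ← R3 + 51/1937·R4.
Rank is 4 with 5 unknowns, leaving v free.

infinitely many solutions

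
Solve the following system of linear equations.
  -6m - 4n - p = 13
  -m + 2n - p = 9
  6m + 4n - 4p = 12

m = -2, n = 1, p = -5

Row-reduce the augmented matrix:
R1 ← R1 / (-6).
R2 ← R2 + 1·R1.
R3 ← R3 − 6·R1.
R2 ← R2 / (8/3).
R1 ← R1 − 2/3·R2.
R3 ← R3 / (-5).
R1 ← R1 − 3/8·R3.
R2 ← R2 + 5/16·R3.
Reading off the reduced rows gives m = -2, n = 1, p = -5.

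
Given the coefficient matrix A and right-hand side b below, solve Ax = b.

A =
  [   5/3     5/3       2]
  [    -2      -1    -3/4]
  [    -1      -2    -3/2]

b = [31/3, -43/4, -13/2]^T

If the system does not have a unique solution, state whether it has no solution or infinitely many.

x_1 = 5, x_2 = 0, x_3 = 1

Row-reduce the augmented matrix:
R1 ← R1 / (5/3).
R2 ← R2 + 2·R1.
R3 ← R3 + 1·R1.
R1 ← R1 − 1·R2.
R3 ← R3 + 1·R2.
R3 ← R3 / (27/20).
R1 ← R1 + 9/20·R3.
R2 ← R2 − 33/20·R3.
Reading off the reduced rows gives x_1 = 5, x_2 = 0, x_3 = 1.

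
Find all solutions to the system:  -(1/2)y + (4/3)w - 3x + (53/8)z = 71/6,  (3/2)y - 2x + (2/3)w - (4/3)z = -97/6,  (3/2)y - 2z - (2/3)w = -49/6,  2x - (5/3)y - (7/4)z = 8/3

no solution

Row-reduce:
R1 ← R1 / (-3).
R2 ← R2 + 2·R1.
R4 ← R4 − 2·R1.
R2 ← R2 / (11/6).
R1 ← R1 − 1/6·R2.
R3 ← R3 − 3/2·R2.
R4 ← R4 + 2·R2.
R3 ← R3 / (119/44).
R1 ← R1 + 445/264·R3.
R2 ← R2 + 69/22·R3.
R4 ← R4 + 119/33·R3.
Row 4 reduces to 0 = -1/3, a contradiction. The system is inconsistent.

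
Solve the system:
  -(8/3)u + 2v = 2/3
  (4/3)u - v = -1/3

infinitely many solutions

Row-reduce:
R1 ← R1 / (-8/3).
R2 ← R2 − 4/3·R1.
Rank is 1 with 2 unknowns, leaving v free.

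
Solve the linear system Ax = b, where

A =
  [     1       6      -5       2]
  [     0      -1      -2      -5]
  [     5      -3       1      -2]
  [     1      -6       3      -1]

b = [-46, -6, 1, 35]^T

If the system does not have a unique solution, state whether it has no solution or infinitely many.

x_1 = -3, x_2 = -5, x_3 = 3, x_4 = 1

Row-reduce the augmented matrix:
R3 ← R3 − 5·R1.
R4 ← R4 − 1·R1.
R2 ← R2 / (-1).
R1 ← R1 − 6·R2.
R3 ← R3 + 33·R2.
R4 ← R4 + 12·R2.
R3 ← R3 / (92).
R1 ← R1 + 17·R3.
R2 ← R2 − 2·R3.
R4 ← R4 − 32·R3.
R4 ← R4 / (87/23).
R1 ← R1 − 25/92·R4.
R2 ← R2 − 77/46·R4.
R3 ← R3 − 153/92·R4.
Reading off the reduced rows gives x_1 = -3, x_2 = -5, x_3 = 3, x_4 = 1.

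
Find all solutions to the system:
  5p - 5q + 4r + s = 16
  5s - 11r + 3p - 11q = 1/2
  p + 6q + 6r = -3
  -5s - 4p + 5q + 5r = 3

no solution

Row-reduce:
R1 ← R1 / (5).
R2 ← R2 − 3·R1.
R3 ← R3 − 1·R1.
R4 ← R4 + 4·R1.
R2 ← R2 / (-8).
R1 ← R1 + 1·R2.
R3 ← R3 − 7·R2.
R4 ← R4 − 1·R2.
R3 ← R3 / (-261/40).
R1 ← R1 − 99/40·R3.
R2 ← R2 − 67/40·R3.
R4 ← R4 − 261/40·R3.
Row 4 reduces to 0 = 1/2, a contradiction. The system is inconsistent.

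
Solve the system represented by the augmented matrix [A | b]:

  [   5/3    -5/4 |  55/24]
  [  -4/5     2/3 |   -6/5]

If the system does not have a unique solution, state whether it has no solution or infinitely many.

Row-reduce the augmented matrix:
R1 ← R1 / (5/3).
R2 ← R2 + 4/5·R1.
R2 ← R2 / (1/15).
R1 ← R1 + 3/4·R2.
Reading off the reduced rows gives x_1 = 1/4, x_2 = -3/2.

x_1 = 1/4, x_2 = -3/2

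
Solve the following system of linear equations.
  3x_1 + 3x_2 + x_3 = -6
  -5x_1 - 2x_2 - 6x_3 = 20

Row-reduce:
R1 ← R1 / (3).
R2 ← R2 + 5·R1.
R2 ← R2 / (3).
R1 ← R1 − 1·R2.
Rank is 2 with 3 unknowns, leaving x_3 free.

infinitely many solutions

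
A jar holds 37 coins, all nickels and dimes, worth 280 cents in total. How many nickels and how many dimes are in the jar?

nickels: 18, dimes: 19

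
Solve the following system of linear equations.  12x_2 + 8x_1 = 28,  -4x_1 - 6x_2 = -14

infinitely many solutions

Row-reduce:
R1 ← R1 / (8).
R2 ← R2 + 4·R1.
Rank is 1 with 2 unknowns, leaving x_2 free.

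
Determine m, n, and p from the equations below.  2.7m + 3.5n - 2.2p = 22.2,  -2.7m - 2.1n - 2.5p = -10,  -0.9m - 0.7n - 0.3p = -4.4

Row-reduce the augmented matrix:
R1 ← R1 / (27/10).
R2 ← R2 + 27/10·R1.
R3 ← R3 + 9/10·R1.
R2 ← R2 / (7/5).
R1 ← R1 − 35/27·R2.
R3 ← R3 − 7/15·R2.
R3 ← R3 / (8/15).
R1 ← R1 − 191/54·R3.
R2 ← R2 + 47/14·R3.
Reading off the reduced rows gives m = 4, n = 2, p = -2.

m = 4, n = 2, p = -2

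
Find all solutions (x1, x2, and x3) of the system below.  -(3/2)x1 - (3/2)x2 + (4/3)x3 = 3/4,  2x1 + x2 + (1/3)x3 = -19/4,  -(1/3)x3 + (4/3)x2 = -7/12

x1 = -3/2, x2 = -1, x3 = -9/4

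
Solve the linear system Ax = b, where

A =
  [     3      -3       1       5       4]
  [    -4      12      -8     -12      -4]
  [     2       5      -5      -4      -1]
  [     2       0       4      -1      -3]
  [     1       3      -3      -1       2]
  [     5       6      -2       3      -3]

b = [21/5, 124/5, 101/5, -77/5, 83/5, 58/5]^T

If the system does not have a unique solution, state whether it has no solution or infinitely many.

Row-reduce the augmented matrix:
R1 ← R1 / (3).
R2 ← R2 + 4·R1.
R3 ← R3 − 2·R1.
R4 ← R4 − 2·R1.
R5 ← R5 − 1·R1.
R6 ← R6 − 5·R1.
R2 ← R2 / (8).
R1 ← R1 + 1·R2.
R3 ← R3 − 7·R2.
R4 ← R4 − 2·R2.
R5 ← R5 − 4·R2.
R6 ← R6 − 11·R2.
R3 ← R3 / (1/6).
R1 ← R1 + 1/2·R3.
R2 ← R2 + 5/6·R3.
R4 ← R4 − 5·R3.
R6 ← R6 − 11/2·R3.
R4 ← R4 / (77).
R1 ← R1 + 7·R4.
R2 ← R2 + 14·R4.
R3 ← R3 + 16·R4.
R6 ← R6 − 90·R4.
Swap R5 and R6.
R5 ← R5 / (-1114/77).
R1 ← R1 + 4/11·R5.
R2 ← R2 − 14/11·R5.
R3 ← R3 + 9/77·R5.
R4 ← R4 − 139/77·R5.
R6 reduces to 0 = 0, so the extra equation is consistent.
Reading off the reduced rows gives x_1 = 1, x_2 = 1, x_3 = -3, x_4 = 0, x_5 = 9/5.

x_1 = 1, x_2 = 1, x_3 = -3, x_4 = 0, x_5 = 9/5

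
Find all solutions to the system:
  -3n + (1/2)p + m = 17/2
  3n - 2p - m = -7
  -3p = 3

infinitely many solutions

Row-reduce:
R2 ← R2 + 1·R1.
R2 ← R2 / (-3/2).
R1 ← R1 − 1/2·R2.
R3 ← R3 + 3·R2.
Rank is 2 with 3 unknowns, leaving n free.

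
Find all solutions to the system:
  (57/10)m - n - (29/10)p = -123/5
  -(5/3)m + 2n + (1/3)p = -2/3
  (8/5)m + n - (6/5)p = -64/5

infinitely many solutions

Row-reduce:
R1 ← R1 / (57/10).
R2 ← R2 + 5/3·R1.
R3 ← R3 − 8/5·R1.
R2 ← R2 / (292/171).
R1 ← R1 + 10/57·R2.
R3 ← R3 − 73/57·R2.
Rank is 2 with 3 unknowns, leaving p free.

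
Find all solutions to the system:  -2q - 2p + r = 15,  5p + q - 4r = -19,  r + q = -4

Row-reduce the augmented matrix:
R1 ← R1 / (-2).
R2 ← R2 − 5·R1.
R2 ← R2 / (-4).
R1 ← R1 − 1·R2.
R3 ← R3 − 1·R2.
R3 ← R3 / (5/8).
R1 ← R1 + 7/8·R3.
R2 ← R2 − 3/8·R3.
Reading off the reduced rows gives p = -2, q = -5, r = 1.

p = -2, q = -5, r = 1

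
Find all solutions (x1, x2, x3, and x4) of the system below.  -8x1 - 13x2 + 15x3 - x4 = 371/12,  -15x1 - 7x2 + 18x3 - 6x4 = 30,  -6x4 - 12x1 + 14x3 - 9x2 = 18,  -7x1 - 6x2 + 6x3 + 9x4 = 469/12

Row-reduce the augmented matrix:
R1 ← R1 / (-8).
R2 ← R2 + 15·R1.
R3 ← R3 + 12·R1.
R4 ← R4 + 7·R1.
R2 ← R2 / (139/8).
R1 ← R1 − 13/8·R2.
R3 ← R3 − 21/2·R2.
R4 ← R4 − 43/8·R2.
R3 ← R3 / (-331/139).
R1 ← R1 + 129/139·R3.
R2 ← R2 + 81/139·R3.
R4 ← R4 + 555/139·R3.
R4 ← R4 / (4805/331).
R1 ← R1 − 428/331·R4.
R2 ← R2 − 84/331·R4.
R3 ← R3 − 279/331·R4.
Reading off the reduced rows gives x1 = -1/3, x2 = 1/2, x3 = 5/2, x4 = 11/4.

x1 = -1/3, x2 = 1/2, x3 = 5/2, x4 = 11/4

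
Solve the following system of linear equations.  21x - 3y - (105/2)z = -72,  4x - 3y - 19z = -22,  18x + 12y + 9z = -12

infinitely many solutions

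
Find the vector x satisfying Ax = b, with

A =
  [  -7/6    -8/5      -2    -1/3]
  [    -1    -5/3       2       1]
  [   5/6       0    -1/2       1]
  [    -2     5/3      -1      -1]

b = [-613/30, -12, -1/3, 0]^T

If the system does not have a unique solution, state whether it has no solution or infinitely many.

Row-reduce the augmented matrix:
R1 ← R1 / (-7/6).
R2 ← R2 + 1·R1.
R3 ← R3 − 5/6·R1.
R4 ← R4 + 2·R1.
R2 ← R2 / (-31/105).
R1 ← R1 − 48/35·R2.
R3 ← R3 + 8/7·R2.
R4 ← R4 − 463/105·R2.
R3 ← R3 / (-1011/62).
R1 ← R1 − 588/31·R3.
R2 ← R2 + 390/31·R3.
R4 ← R4 − 1795/31·R3.
R4 ← R4 / (11546/3033).
R1 ← R1 − 1370/1011·R4.
R2 ← R2 + 1115/1011·R4.
R3 ← R3 − 784/3033·R4.
Reading off the reduced rows gives x_1 = 5, x_2 = 6, x_3 = 3, x_4 = -3.

x_1 = 5, x_2 = 6, x_3 = 3, x_4 = -3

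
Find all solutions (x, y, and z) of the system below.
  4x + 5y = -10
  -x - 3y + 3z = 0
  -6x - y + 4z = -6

x = 0, y = -2, z = -2

Row-reduce the augmented matrix:
R1 ← R1 / (4).
R2 ← R2 + 1·R1.
R3 ← R3 + 6·R1.
R2 ← R2 / (-7/4).
R1 ← R1 − 5/4·R2.
R3 ← R3 − 13/2·R2.
R3 ← R3 / (106/7).
R1 ← R1 − 15/7·R3.
R2 ← R2 + 12/7·R3.
Reading off the reduced rows gives x = 0, y = -2, z = -2.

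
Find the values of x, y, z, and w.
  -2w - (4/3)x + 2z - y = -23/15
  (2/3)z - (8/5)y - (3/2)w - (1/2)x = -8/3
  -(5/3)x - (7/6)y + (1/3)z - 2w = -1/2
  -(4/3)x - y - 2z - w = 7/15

x = 2/5, y = 3, z = -1, w = -2

Row-reduce the augmented matrix:
R1 ← R1 / (-4/3).
R2 ← R2 + 1/2·R1.
R3 ← R3 + 5/3·R1.
R4 ← R4 + 4/3·R1.
R2 ← R2 / (-49/40).
R1 ← R1 − 3/4·R2.
R3 ← R3 − 1/12·R2.
R3 ← R3 / (-958/441).
R1 ← R1 + 76/49·R3.
R2 ← R2 − 10/147·R3.
R4 ← R4 + 4·R3.
R4 ← R4 / (83/479).
R1 ← R1 − 345/479·R4.
R2 ← R2 − 300/479·R4.
R3 ← R3 + 99/479·R4.
Reading off the reduced rows gives x = 2/5, y = 3, z = -1, w = -2.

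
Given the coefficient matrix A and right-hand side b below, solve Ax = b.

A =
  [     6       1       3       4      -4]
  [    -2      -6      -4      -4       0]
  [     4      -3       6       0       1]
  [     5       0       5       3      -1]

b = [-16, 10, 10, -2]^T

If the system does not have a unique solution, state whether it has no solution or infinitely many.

infinitely many solutions

Row-reduce:
R1 ← R1 / (6).
R2 ← R2 + 2·R1.
R3 ← R3 − 4·R1.
R4 ← R4 − 5·R1.
R2 ← R2 / (-17/3).
R1 ← R1 − 1/6·R2.
R3 ← R3 + 11/3·R2.
R4 ← R4 + 5/6·R2.
R3 ← R3 / (101/17).
R1 ← R1 − 7/17·R3.
R2 ← R2 − 9/17·R3.
R4 ← R4 − 50/17·R3.
R4 ← R4 / (53/101).
R1 ← R1 − 66/101·R4.
R2 ← R2 − 56/101·R4.
R3 ← R3 + 16/101·R4.
Rank is 4 with 5 unknowns, leaving x_5 free.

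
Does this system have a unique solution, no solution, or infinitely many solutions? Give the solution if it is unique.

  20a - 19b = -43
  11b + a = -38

From equation 2: a = -38 − 11·b.
Substitute into equation 1 and solve: b = -3.
Then a = -5.

a = -5, b = -3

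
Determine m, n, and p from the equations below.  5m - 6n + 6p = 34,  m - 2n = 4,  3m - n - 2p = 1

m = 2, n = -1, p = 3

Row-reduce the augmented matrix:
R1 ← R1 / (5).
R2 ← R2 − 1·R1.
R3 ← R3 − 3·R1.
R2 ← R2 / (-4/5).
R1 ← R1 + 6/5·R2.
R3 ← R3 − 13/5·R2.
R3 ← R3 / (-19/2).
R1 ← R1 − 3·R3.
R2 ← R2 − 3/2·R3.
Reading off the reduced rows gives m = 2, n = -1, p = 3.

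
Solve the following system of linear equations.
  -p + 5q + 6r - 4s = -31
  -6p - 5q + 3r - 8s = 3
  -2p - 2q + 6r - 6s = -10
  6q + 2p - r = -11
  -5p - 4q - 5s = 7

no solution

Row-reduce:
R1 ← R1 / (-1).
R2 ← R2 + 6·R1.
R3 ← R3 + 2·R1.
R4 ← R4 − 2·R1.
R5 ← R5 + 5·R1.
R2 ← R2 / (-35).
R1 ← R1 + 5·R2.
R3 ← R3 + 12·R2.
R4 ← R4 − 16·R2.
R5 ← R5 + 29·R2.
R3 ← R3 / (186/35).
R1 ← R1 + 9/7·R3.
R2 ← R2 − 33/35·R3.
R4 ← R4 + 143/35·R3.
R5 ← R5 + 93/35·R3.
R4 ← R4 / (-313/93).
R1 ← R1 − 27/31·R4.
R2 ← R2 − 5/31·R4.
R3 ← R3 + 61/93·R4.
Row 5 reduces to 0 = -1, a contradiction. The system is inconsistent.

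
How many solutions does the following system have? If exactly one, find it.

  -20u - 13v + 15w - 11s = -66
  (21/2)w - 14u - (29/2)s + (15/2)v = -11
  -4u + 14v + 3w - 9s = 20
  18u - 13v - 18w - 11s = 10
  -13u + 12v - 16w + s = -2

no solution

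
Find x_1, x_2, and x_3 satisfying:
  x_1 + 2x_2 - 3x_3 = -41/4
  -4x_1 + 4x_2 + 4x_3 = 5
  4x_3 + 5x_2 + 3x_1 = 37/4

x_1 = 3/4, x_2 = -1, x_3 = 3

Row-reduce the augmented matrix:
R2 ← R2 + 4·R1.
R3 ← R3 − 3·R1.
R2 ← R2 / (12).
R1 ← R1 − 2·R2.
R3 ← R3 + 1·R2.
R3 ← R3 / (37/3).
R1 ← R1 + 5/3·R3.
R2 ← R2 + 2/3·R3.
Reading off the reduced rows gives x_1 = 3/4, x_2 = -1, x_3 = 3.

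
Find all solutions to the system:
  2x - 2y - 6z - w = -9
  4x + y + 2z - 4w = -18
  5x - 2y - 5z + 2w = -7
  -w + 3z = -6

x = -2, y = 4, z = -1, w = 3

Row-reduce the augmented matrix:
R1 ← R1 / (2).
R2 ← R2 − 4·R1.
R3 ← R3 − 5·R1.
R2 ← R2 / (5).
R1 ← R1 + 1·R2.
R3 ← R3 − 3·R2.
R3 ← R3 / (8/5).
R1 ← R1 + 1/5·R3.
R2 ← R2 − 14/5·R3.
R4 ← R4 − 3·R3.
R4 ← R4 / (-187/16).
R1 ← R1 + 3/16·R4.
R2 ← R2 + 83/8·R4.
R3 ← R3 − 57/16·R4.
Reading off the reduced rows gives x = -2, y = 4, z = -1, w = 3.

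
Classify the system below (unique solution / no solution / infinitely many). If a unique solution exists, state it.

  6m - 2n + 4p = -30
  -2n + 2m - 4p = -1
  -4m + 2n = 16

Row-reduce:
R1 ← R1 / (6).
R2 ← R2 − 2·R1.
R3 ← R3 + 4·R1.
R2 ← R2 / (-4/3).
R1 ← R1 + 1/3·R2.
R3 ← R3 − 2/3·R2.
Row 3 reduces to 0 = 1/2, a contradiction. The system is inconsistent.

no solution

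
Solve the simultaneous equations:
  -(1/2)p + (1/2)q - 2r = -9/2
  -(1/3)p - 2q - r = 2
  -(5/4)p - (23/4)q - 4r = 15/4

infinitely many solutions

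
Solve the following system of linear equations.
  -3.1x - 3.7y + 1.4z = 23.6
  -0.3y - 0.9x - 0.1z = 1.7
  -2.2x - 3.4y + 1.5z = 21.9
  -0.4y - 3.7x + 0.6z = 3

x = 0, y = -6, z = 1

Row-reduce the augmented matrix:
R1 ← R1 / (-31/10).
R2 ← R2 + 9/10·R1.
R3 ← R3 + 11/5·R1.
R4 ← R4 + 37/10·R1.
R2 ← R2 / (24/31).
R1 ← R1 − 37/31·R2.
R3 ← R3 + 24/31·R2.
R4 ← R4 − 249/62·R2.
Swap R3 and R4.
R3 ← R3 / (249/160).
R1 ← R1 − 79/240·R3.
R2 ← R2 + 157/240·R3.
R4 reduces to 0 = 0, so the extra equation is consistent.
Reading off the reduced rows gives x = 0, y = -6, z = 1.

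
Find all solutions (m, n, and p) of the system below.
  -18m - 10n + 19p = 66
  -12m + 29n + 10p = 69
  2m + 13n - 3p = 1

infinitely many solutions

Row-reduce:
R1 ← R1 / (-18).
R2 ← R2 + 12·R1.
R3 ← R3 − 2·R1.
R2 ← R2 / (107/3).
R1 ← R1 − 5/9·R2.
R3 ← R3 − 107/9·R2.
Rank is 2 with 3 unknowns, leaving p free.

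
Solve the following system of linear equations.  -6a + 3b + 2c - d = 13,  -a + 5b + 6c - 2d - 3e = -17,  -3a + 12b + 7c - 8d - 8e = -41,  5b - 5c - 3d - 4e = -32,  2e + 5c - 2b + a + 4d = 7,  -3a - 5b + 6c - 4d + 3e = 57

Row-reduce the augmented matrix:
R1 ← R1 / (-6).
R2 ← R2 + 1·R1.
R3 ← R3 + 3·R1.
R5 ← R5 − 1·R1.
R6 ← R6 + 3·R1.
R2 ← R2 / (9/2).
R1 ← R1 + 1/2·R2.
R3 ← R3 − 21/2·R2.
R4 ← R4 − 5·R2.
R5 ← R5 + 3/2·R2.
R6 ← R6 + 13/2·R2.
R3 ← R3 / (-65/9).
R1 ← R1 − 8/27·R3.
R2 ← R2 − 34/27·R3.
R4 ← R4 + 305/27·R3.
R5 ← R5 − 65/9·R3.
R6 ← R6 − 356/27·R3.
R4 ← R4 / (53/13).
R1 ← R1 + 11/65·R4.
R2 ← R2 + 63/65·R4.
R3 ← R3 − 29/65·R4.
R6 ← R6 + 782/65·R4.
Swap R5 and R6.
R5 ← R5 / (-406/795).
R1 ← R1 + 268/795·R5.
R2 ← R2 + 499/795·R5.
R3 ← R3 − 32/795·R5.
R4 ← R4 − 35/159·R5.
R6 reduces to 0 = 0, so the extra equation is consistent.
Reading off the reduced rows gives a = -4, b = -5, c = 1, d = -2, e = 2.

a = -4, b = -5, c = 1, d = -2, e = 2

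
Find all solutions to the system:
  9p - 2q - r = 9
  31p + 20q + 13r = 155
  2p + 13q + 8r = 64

infinitely many solutions

Row-reduce:
R1 ← R1 / (9).
R2 ← R2 − 31·R1.
R3 ← R3 − 2·R1.
R2 ← R2 / (242/9).
R1 ← R1 + 2/9·R2.
R3 ← R3 − 121/9·R2.
Rank is 2 with 3 unknowns, leaving r free.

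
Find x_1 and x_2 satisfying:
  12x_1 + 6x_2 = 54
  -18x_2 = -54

x_1 = 3, x_2 = 3

Row-reduce the augmented matrix:
R1 ← R1 / (12).
R2 ← R2 / (-18).
R1 ← R1 − 1/2·R2.
Reading off the reduced rows gives x_1 = 3, x_2 = 3.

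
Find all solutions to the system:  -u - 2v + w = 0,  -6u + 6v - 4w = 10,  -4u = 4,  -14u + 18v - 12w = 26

Row-reduce the augmented matrix:
R1 ← R1 / (-1).
R2 ← R2 + 6·R1.
R3 ← R3 + 4·R1.
R4 ← R4 + 14·R1.
R2 ← R2 / (18).
R1 ← R1 − 2·R2.
R3 ← R3 − 8·R2.
R4 ← R4 − 46·R2.
R3 ← R3 / (4/9).
R1 ← R1 − 1/9·R3.
R2 ← R2 + 5/9·R3.
R4 ← R4 + 4/9·R3.
R4 reduces to 0 = 0, so the extra equation is consistent.
Reading off the reduced rows gives u = -1, v = 0, w = -1.

u = -1, v = 0, w = -1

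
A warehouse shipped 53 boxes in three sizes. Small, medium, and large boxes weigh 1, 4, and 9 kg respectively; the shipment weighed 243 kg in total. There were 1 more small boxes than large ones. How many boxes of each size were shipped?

Let s = small boxes, m = medium boxes, l = large boxes.
  s + m + l = 53
  9l + 4m + s = 243
  s - l = 1
Row-reduce the augmented matrix:
R2 ← R2 − 1·R1.
R3 ← R3 − 1·R1.
R2 ← R2 / (3).
R1 ← R1 − 1·R2.
R3 ← R3 + 1·R2.
R3 ← R3 / (2/3).
R1 ← R1 + 5/3·R3.
R2 ← R2 − 8/3·R3.
Reading off the reduced rows gives s = 18, m = 18, l = 17.

small boxes: 18, medium boxes: 18, large boxes: 17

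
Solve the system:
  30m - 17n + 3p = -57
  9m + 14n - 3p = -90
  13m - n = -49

Row-reduce:
R1 ← R1 / (30).
R2 ← R2 − 9·R1.
R3 ← R3 − 13·R1.
R2 ← R2 / (191/10).
R1 ← R1 + 17/30·R2.
R3 ← R3 − 191/30·R2.
Rank is 2 with 3 unknowns, leaving p free.

infinitely many solutions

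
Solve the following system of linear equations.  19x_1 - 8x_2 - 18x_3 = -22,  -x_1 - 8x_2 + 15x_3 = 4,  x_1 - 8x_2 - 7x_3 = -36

x_1 = 2, x_2 = 3, x_3 = 2

Row-reduce the augmented matrix:
R1 ← R1 / (19).
R2 ← R2 + 1·R1.
R3 ← R3 − 1·R1.
R2 ← R2 / (-160/19).
R1 ← R1 + 8/19·R2.
R3 ← R3 + 144/19·R2.
R3 ← R3 / (-187/10).
R1 ← R1 + 33/20·R3.
R2 ← R2 + 267/160·R3.
Reading off the reduced rows gives x_1 = 2, x_2 = 3, x_3 = 2.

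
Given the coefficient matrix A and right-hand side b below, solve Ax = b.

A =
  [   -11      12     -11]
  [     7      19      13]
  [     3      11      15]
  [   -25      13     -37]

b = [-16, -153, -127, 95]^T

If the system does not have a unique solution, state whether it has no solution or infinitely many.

Row-reduce the augmented matrix:
R1 ← R1 / (-11).
R2 ← R2 − 7·R1.
R3 ← R3 − 3·R1.
R4 ← R4 + 25·R1.
R2 ← R2 / (293/11).
R1 ← R1 + 12/11·R2.
R3 ← R3 − 157/11·R2.
R4 ← R4 + 157/11·R2.
R3 ← R3 / (2574/293).
R1 ← R1 − 365/293·R3.
R2 ← R2 − 66/293·R3.
R4 ← R4 + 2574/293·R3.
R4 reduces to 0 = 0, so the extra equation is consistent.
Reading off the reduced rows gives x_1 = 1, x_2 = -5, x_3 = -5.

x_1 = 1, x_2 = -5, x_3 = -5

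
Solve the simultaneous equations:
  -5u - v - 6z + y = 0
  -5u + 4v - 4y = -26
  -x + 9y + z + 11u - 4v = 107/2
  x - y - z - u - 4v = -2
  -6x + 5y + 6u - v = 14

no solution

Row-reduce:
Swap R1 and R3.
R1 ← R1 / (-1).
R4 ← R4 − 1·R1.
R5 ← R5 + 6·R1.
R2 ← R2 / (-4).
R1 ← R1 + 9·R2.
R3 ← R3 − 1·R2.
R4 ← R4 − 8·R2.
R5 ← R5 + 49·R2.
R3 ← R3 / (-6).
R1 ← R1 + 1·R3.
R5 ← R5 + 6·R3.
Swap R4 and R5.
R4 ← R4 / (15/2).
R1 ← R1 − 31/24·R4.
R2 ← R2 − 5/4·R4.
R3 ← R3 − 25/24·R4.
Row 5 reduces to 0 = -1/2, a contradiction. The system is inconsistent.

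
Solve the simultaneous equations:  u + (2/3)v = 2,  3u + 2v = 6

infinitely many solutions

Row-reduce:
R2 ← R2 − 3·R1.
Rank is 1 with 2 unknowns, leaving v free.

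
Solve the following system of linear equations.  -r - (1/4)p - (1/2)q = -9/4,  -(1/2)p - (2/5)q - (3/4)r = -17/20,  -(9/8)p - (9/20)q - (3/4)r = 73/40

no solution

Row-reduce:
R1 ← R1 / (-1/4).
R2 ← R2 + 1/2·R1.
R3 ← R3 + 9/8·R1.
R2 ← R2 / (3/5).
R1 ← R1 − 2·R2.
R3 ← R3 − 9/5·R2.
Row 3 reduces to 0 = 1, a contradiction. The system is inconsistent.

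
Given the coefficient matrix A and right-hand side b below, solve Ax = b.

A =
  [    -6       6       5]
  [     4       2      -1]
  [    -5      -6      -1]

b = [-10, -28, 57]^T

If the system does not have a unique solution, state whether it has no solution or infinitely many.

Row-reduce the augmented matrix:
R1 ← R1 / (-6).
R2 ← R2 − 4·R1.
R3 ← R3 + 5·R1.
R2 ← R2 / (6).
R1 ← R1 + 1·R2.
R3 ← R3 + 11·R2.
R3 ← R3 / (-8/9).
R1 ← R1 + 4/9·R3.
R2 ← R2 − 7/18·R3.
Reading off the reduced rows gives x_1 = -5, x_2 = -5, x_3 = -2.

x_1 = -5, x_2 = -5, x_3 = -2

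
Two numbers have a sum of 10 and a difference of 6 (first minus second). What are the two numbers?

first number: 8, second number: 2

Let x = first number, y = second number.
  x + y = 10
  x - y = 6
Row-reduce the augmented matrix:
R2 ← R2 − 1·R1.
R2 ← R2 / (-2).
R1 ← R1 − 1·R2.
Reading off the reduced rows gives x = 8, y = 2.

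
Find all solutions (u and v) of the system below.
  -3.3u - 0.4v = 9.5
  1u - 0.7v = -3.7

u = -3, v = 1

From equation 2: u = -37/10 + 7/10·v.
Substitute into equation 1 and solve: v = 1.
Then u = -3.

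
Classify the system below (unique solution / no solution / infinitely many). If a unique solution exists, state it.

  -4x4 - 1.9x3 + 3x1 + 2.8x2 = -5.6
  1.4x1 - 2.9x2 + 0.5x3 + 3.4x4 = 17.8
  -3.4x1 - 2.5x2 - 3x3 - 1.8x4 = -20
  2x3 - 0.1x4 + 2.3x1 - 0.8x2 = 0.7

x1 = 3, x2 = 2, x3 = -2, x4 = 6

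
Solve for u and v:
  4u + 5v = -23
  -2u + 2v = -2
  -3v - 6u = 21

Row-reduce the augmented matrix:
R1 ← R1 / (4).
R2 ← R2 + 2·R1.
R3 ← R3 + 6·R1.
R2 ← R2 / (9/2).
R1 ← R1 − 5/4·R2.
R3 ← R3 − 9/2·R2.
R3 reduces to 0 = 0, so the extra equation is consistent.
Reading off the reduced rows gives u = -2, v = -3.

u = -2, v = -3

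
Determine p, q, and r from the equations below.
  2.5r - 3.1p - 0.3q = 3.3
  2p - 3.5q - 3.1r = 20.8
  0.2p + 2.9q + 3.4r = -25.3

Row-reduce the augmented matrix:
R1 ← R1 / (-31/10).
R2 ← R2 − 2·R1.
R3 ← R3 − 1/5·R1.
R2 ← R2 / (-229/62).
R1 ← R1 − 3/31·R2.
R3 ← R3 − 893/310·R2.
R3 ← R3 / (27497/11450).
R1 ← R1 + 968/1145·R3.
R2 ← R2 − 461/1145·R3.
Reading off the reduced rows gives p = -3, q = -5, r = -3.

p = -3, q = -5, r = -3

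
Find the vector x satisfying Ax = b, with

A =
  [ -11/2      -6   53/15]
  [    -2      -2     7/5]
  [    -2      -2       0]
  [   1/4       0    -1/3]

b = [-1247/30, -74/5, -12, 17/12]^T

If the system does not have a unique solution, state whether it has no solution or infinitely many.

Row-reduce the augmented matrix:
R1 ← R1 / (-11/2).
R2 ← R2 + 2·R1.
R3 ← R3 + 2·R1.
R4 ← R4 − 1/4·R1.
R2 ← R2 / (2/11).
R1 ← R1 − 12/11·R2.
R3 ← R3 − 2/11·R2.
R4 ← R4 + 3/11·R2.
R3 ← R3 / (-7/5).
R1 ← R1 + 4/3·R3.
R2 ← R2 − 19/30·R3.
R4 reduces to 0 = 0, so the extra equation is consistent.
Reading off the reduced rows gives x_1 = 3, x_2 = 3, x_3 = -2.

x_1 = 3, x_2 = 3, x_3 = -2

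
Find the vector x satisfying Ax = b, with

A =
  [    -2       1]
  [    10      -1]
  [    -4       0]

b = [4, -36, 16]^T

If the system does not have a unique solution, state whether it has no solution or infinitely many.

x_1 = -4, x_2 = -4

Row-reduce the augmented matrix:
R1 ← R1 / (-2).
R2 ← R2 − 10·R1.
R3 ← R3 + 4·R1.
R2 ← R2 / (4).
R1 ← R1 + 1/2·R2.
R3 ← R3 + 2·R2.
R3 reduces to 0 = 0, so the extra equation is consistent.
Reading off the reduced rows gives x_1 = -4, x_2 = -4.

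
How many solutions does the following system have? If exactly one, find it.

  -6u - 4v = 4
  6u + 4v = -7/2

no solution

Row-reduce:
R1 ← R1 / (-6).
R2 ← R2 − 6·R1.
Row 2 reduces to 0 = 1/2, a contradiction. The system is inconsistent.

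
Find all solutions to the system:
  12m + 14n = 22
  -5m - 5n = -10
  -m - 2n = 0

no solution

Row-reduce:
R1 ← R1 / (12).
R2 ← R2 + 5·R1.
R3 ← R3 + 1·R1.
R2 ← R2 / (5/6).
R1 ← R1 − 7/6·R2.
R3 ← R3 + 5/6·R2.
Row 3 reduces to 0 = 1, a contradiction. The system is inconsistent.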